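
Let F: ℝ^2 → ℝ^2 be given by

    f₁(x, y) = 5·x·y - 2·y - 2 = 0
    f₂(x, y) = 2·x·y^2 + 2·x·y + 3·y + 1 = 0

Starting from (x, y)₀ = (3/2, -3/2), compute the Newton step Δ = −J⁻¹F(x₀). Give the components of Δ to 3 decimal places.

At (3/2, -3/2): F = (-10.250, -1.250).
Jacobian J = [[5·y, 5·x - 2], [2·y^2 + 2·y, 4·x·y + 2·x + 3]].
At the point, J = [[-7.500, 5.500], [1.500, -3.000]] (det J = 14.250).
Solving J·Δ = −F gives Δ = (-2.640, -1.737).

(-2.640, -1.737)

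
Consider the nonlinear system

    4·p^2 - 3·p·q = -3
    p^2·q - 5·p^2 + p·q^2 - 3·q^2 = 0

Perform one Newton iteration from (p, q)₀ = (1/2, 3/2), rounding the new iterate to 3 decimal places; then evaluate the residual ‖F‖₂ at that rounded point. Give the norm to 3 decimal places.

At (1/2, 3/2): F = (1.750, -6.500).
Jacobian J = [[8·p - 3·q, -3·p], [2·p·q - 10·p + q^2, p^2 + 2·p·q - 6·q]].
At the point, J = [[-0.500, -1.500], [-1.250, -7.250]] (det J = 1.750).
Solving J·Δ = −F gives Δ = (12.821, -3.107).
Then the next iterate is (p, q)₁ = (13.321, -1.607).
Re-evaluating at (13.321, -1.607): F = (777.01671, -1145.75236), so ‖F‖₂ = 1384.378.

1384.378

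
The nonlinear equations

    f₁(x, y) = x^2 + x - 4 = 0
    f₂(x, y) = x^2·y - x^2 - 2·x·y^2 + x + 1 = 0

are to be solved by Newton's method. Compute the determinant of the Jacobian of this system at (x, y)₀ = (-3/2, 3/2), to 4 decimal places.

-22.5000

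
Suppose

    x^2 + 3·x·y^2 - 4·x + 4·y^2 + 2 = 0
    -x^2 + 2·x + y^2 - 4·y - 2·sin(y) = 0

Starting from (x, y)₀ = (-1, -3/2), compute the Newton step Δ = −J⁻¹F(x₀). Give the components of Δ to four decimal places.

At (-1, -3/2): F = (9.2500, 7.244990).
Jacobian J = [[2·x + 3·y^2 - 4, 6·x·y + 8·y], [-2·x + 2, 2·y - 2·cos(y) - 4]].
At the point, J = [[0.7500, -3.0000], [4.0000, -7.141474]] (det J = 6.643894).
Solving J·Δ = −F gives Δ = (6.6713, 4.7512).

(6.6713, 4.7512)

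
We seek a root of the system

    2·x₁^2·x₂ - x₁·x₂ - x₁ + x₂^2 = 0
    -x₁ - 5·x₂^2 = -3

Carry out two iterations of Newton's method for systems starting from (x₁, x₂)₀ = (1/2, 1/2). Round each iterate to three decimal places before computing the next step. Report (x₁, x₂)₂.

(0.500, 0.708)

At (1/2, 1/2): F = (-0.250, 1.250).
Jacobian J = [[4·x₁·x₂ - x₂ - 1, 2·x₁^2 - x₁ + 2·x₂], [-1, -10·x₂]].
At the point, J = [[-0.500, 1.000], [-1.000, -5.000]] (det J = 3.500).
Solving J·Δ = −F gives Δ = (0.000, 0.250).
Then the next iterate is (x₁, x₂)₁ = (0.500, 0.750).
Round to (0.500, 0.750) and repeat: F = (0.06250, -0.31250), J = [[-0.250, 1.500], [-1.000, -7.500]].
Δ = (0.000, -0.042), so (x₁, x₂)₂ = (0.500, 0.708).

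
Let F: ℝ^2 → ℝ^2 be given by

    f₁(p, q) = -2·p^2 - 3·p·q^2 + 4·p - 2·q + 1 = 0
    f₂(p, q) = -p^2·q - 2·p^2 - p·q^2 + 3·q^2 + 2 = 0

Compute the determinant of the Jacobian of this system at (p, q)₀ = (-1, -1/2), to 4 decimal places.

-22.5000

J = [[-4·p - 3·q^2 + 4, -6·p·q - 2], [-2·p·q - 4·p - q^2, -p^2 - 2·p·q + 6·q]].
At the point, J = [[7.2500, -5.0000], [2.7500, -5.0000]].
det J = -22.5000.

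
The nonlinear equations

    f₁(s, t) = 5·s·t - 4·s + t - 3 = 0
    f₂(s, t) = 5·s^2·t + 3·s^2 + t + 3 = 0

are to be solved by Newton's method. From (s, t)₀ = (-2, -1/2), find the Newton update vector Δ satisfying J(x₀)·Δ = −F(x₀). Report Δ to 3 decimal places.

At (-2, -1/2): F = (9.500, 4.500).
Jacobian J = [[5·t - 4, 5·s + 1], [10·s·t + 6·s, 5·s^2 + 1]].
At the point, J = [[-6.500, -9.000], [-2.000, 21.000]] (det J = -154.500).
Solving J·Δ = −F gives Δ = (1.553, -0.066).

(1.553, -0.066)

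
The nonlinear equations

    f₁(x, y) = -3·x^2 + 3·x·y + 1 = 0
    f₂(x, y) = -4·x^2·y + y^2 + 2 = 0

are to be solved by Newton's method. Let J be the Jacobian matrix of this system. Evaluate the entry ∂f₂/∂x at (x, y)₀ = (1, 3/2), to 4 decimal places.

∂f₂/∂x = -8·x·y.
At (1, 3/2) this is -12.0000.

-12.0000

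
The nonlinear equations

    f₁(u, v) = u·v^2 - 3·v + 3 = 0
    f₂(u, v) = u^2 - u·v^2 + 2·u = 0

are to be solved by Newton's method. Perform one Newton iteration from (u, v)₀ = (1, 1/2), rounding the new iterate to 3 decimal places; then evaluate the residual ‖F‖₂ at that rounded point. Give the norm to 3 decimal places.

0.384

At (1, 1/2): F = (1.750, 2.750).
Jacobian J = [[v^2, 2·u·v - 3], [2·u - v^2 + 2, -2·u·v]].
At the point, J = [[0.250, -2.000], [3.750, -1.000]] (det J = 7.250).
Solving J·Δ = −F gives Δ = (-0.517, 0.810).
Then the next iterate is (u, v)₁ = (0.483, 1.310).
Re-evaluating at (0.483, 1.310): F = (-0.10112, 0.37041), so ‖F‖₂ = 0.384.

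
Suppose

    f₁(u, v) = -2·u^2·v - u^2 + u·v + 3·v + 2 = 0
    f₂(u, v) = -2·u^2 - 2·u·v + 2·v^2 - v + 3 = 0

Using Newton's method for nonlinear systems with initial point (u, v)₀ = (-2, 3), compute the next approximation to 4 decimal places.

(-1.6013, 1.4802)

At (-2, 3): F = (-23.0000, 22.0000).
Jacobian J = [[-4·u·v - 2·u + v, -2·u^2 + u + 3], [-4·u - 2·v, -2·u + 4·v - 1]].
At the point, J = [[31.0000, -7.0000], [2.0000, 15.0000]] (det J = 479.0000).
Solving J·Δ = −F gives Δ = (0.3987, -1.5198).
Then the next iterate is (u, v)₁ = (-1.6013, 1.4802).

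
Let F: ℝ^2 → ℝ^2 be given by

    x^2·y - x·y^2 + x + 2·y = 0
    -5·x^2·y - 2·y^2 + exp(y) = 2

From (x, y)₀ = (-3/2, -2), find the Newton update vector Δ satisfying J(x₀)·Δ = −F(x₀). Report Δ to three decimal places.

At (-3/2, -2): F = (-4.000, 12.63534).
Jacobian J = [[2·x·y - y^2 + 1, x^2 - 2·x·y + 2], [-10·x·y, -5·x^2 - 4·y + exp(y)]].
At the point, J = [[3.000, -1.750], [-30.000, -3.11466]] (det J = -61.84399).
Solving J·Δ = −F gives Δ = (0.559, -1.327).

(0.559, -1.327)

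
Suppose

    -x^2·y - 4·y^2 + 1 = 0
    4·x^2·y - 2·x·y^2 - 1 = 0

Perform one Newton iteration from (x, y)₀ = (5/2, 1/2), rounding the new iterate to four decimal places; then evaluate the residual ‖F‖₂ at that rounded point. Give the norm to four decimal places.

At (5/2, 1/2): F = (-3.1250, 10.2500).
Jacobian J = [[-2·x·y, -x^2 - 8·y], [8·x·y - 2·y^2, 4·x^2 - 4·x·y]].
At the point, J = [[-2.5000, -10.2500], [9.5000, 20.0000]] (det J = 47.3750).
Solving J·Δ = −F gives Δ = (-0.8984, -0.0858).
Then the next iterate is (x, y)₁ = (1.6016, 0.4142).
Re-evaluating at (1.6016, 0.4142): F = (-0.748720, 2.700349), so ‖F‖₂ = 2.8022.

2.8022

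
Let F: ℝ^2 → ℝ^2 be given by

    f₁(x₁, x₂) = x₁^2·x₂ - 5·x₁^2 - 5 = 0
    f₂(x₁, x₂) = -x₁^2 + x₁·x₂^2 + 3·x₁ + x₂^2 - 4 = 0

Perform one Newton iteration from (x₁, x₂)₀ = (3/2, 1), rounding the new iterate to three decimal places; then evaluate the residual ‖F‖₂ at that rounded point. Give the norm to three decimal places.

5.678

At (3/2, 1): F = (-14.000, 0.750).
Jacobian J = [[2·x₁·x₂ - 10·x₁, x₁^2], [-2·x₁ + x₂^2 + 3, 2·x₁·x₂ + 2·x₂]].
At the point, J = [[-12.000, 2.250], [1.000, 5.000]] (det J = -62.250).
Solving J·Δ = −F gives Δ = (-1.152, 0.080).
Then the next iterate is (x₁, x₂)₁ = (0.348, 1.080).
Re-evaluating at (0.348, 1.080): F = (-5.47473, -1.50480), so ‖F‖₂ = 5.678.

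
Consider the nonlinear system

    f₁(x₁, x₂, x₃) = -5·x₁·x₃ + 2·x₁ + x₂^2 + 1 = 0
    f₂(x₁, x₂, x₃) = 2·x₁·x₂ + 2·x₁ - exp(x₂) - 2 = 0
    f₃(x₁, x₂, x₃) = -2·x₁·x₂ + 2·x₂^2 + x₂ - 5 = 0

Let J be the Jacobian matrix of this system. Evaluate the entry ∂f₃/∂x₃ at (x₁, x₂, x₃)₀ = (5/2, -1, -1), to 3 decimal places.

0.000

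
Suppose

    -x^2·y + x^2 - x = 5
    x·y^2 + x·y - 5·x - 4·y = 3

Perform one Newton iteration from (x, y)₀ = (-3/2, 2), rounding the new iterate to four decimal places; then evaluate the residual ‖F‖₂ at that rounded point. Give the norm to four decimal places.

9.7930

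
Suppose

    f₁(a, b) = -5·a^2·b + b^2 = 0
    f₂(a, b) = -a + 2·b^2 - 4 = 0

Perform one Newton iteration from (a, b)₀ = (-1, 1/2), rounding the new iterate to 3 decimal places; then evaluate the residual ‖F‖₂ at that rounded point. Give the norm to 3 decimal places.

24.182

At (-1, 1/2): F = (-2.250, -2.500).
Jacobian J = [[-10·a·b, -5·a^2 + 2·b], [-1, 4·b]].
At the point, J = [[5.000, -4.000], [-1.000, 2.000]] (det J = 6.000).
Solving J·Δ = −F gives Δ = (2.417, 2.458).
Then the next iterate is (a, b)₁ = (1.417, 2.958).
Re-evaluating at (1.417, 2.958): F = (-20.94691, 12.08253), so ‖F‖₂ = 24.182.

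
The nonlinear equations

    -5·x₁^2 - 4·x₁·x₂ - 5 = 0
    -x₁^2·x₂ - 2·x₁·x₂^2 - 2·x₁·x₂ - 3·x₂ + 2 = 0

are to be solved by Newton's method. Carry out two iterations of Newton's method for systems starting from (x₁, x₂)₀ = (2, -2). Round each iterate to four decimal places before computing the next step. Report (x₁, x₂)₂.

(2.1640, -3.3243)

At (2, -2): F = (-9.0000, 8.0000).
Jacobian J = [[-10·x₁ - 4·x₂, -4·x₁], [-2·x₁·x₂ - 2·x₂^2 - 2·x₂, -x₁^2 - 4·x₁·x₂ - 2·x₁ - 3]].
At the point, J = [[-12.0000, -8.0000], [4.0000, 5.0000]] (det J = -28.0000).
Solving J·Δ = −F gives Δ = (0.6786, -2.1429).
Then the next iterate is (x₁, x₂)₁ = (2.6786, -4.1429).
Round to (2.6786, -4.1429) and repeat: F = (3.514198, -25.601019), J = [[-10.2144, -10.7144], [-3.847097, 28.856590]].
Δ = (-0.5146, 0.8186), so (x₁, x₂)₂ = (2.1640, -3.3243).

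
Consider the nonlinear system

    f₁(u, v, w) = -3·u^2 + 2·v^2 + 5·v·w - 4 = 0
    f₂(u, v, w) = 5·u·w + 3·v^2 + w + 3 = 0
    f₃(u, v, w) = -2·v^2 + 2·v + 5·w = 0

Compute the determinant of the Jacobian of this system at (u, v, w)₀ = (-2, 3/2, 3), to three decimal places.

-1917.000

J = [[-6·u, 4·v + 5·w, 5·v], [5·w, 6·v, 5·u + 1], [0, -4·v + 2, 5]].
At the point, J = [[12.000, 21.000, 7.500], [15.000, 9.000, -9.000], [0.000, -4.000, 5.000]].
det J = -1917.000.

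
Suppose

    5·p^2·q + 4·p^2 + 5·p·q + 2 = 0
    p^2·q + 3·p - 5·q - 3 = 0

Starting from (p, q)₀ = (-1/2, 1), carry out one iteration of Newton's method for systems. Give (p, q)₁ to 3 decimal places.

At (-1/2, 1): F = (1.750, -9.250).
Jacobian J = [[10·p·q + 8·p + 5·q, 5·p^2 + 5·p], [2·p·q + 3, p^2 - 5]].
At the point, J = [[-4.000, -1.250], [2.000, -4.750]] (det J = 21.500).
Solving J·Δ = −F gives Δ = (0.924, -1.558).
Then the next iterate is (p, q)₁ = (0.424, -0.558).

(0.424, -0.558)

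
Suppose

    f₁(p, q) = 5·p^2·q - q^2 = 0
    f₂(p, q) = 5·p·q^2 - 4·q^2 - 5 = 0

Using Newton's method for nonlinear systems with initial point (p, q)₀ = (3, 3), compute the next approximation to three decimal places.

At (3, 3): F = (126.000, 94.000).
Jacobian J = [[10·p·q, 5·p^2 - 2·q], [5·q^2, 10·p·q - 8·q]].
At the point, J = [[90.000, 39.000], [45.000, 66.000]] (det J = 4185.000).
Solving J·Δ = −F gives Δ = (-1.111, -0.667).
Then the next iterate is (p, q)₁ = (1.889, 2.333).

(1.889, 2.333)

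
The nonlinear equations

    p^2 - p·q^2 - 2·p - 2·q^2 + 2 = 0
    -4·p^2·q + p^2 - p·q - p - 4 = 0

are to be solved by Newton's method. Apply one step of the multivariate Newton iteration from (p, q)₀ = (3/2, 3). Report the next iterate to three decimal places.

At (3/2, 3): F = (-30.250, -34.750).
Jacobian J = [[2·p - q^2 - 2, -2·p·q - 4·q], [-8·p·q + 2·p - q - 1, -4·p^2 - p]].
At the point, J = [[-8.000, -21.000], [-37.000, -10.500]] (det J = -693.000).
Solving J·Δ = −F gives Δ = (-0.595, -1.214).
Then the next iterate is (p, q)₁ = (0.905, 1.786).

(0.905, 1.786)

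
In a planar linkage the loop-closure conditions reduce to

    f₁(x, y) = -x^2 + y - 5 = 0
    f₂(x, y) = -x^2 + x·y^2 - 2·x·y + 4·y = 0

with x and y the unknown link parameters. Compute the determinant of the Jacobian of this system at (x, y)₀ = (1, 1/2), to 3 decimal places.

-3.250

J = [[-2·x, 1], [-2·x + y^2 - 2·y, 2·x·y - 2·x + 4]].
At the point, J = [[-2.000, 1.000], [-2.750, 3.000]].
det J = -3.250.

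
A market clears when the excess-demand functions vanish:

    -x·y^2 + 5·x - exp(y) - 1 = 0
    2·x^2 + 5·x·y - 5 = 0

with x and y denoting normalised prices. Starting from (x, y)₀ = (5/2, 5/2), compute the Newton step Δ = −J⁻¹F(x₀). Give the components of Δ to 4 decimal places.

(-1.3944, -0.5901)

At (5/2, 5/2): F = (-16.307494, 38.7500).
Jacobian J = [[-y^2 + 5, -2·x·y - exp(y)], [4·x + 5·y, 5·x]].
At the point, J = [[-1.2500, -24.682494], [22.5000, 12.5000]] (det J = 539.731114).
Solving J·Δ = −F gives Δ = (-1.3944, -0.5901).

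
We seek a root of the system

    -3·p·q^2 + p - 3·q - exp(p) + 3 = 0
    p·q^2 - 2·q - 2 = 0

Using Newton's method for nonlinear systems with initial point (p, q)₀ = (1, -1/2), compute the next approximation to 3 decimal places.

(1.823, -0.681)

At (1, -1/2): F = (2.03172, -0.750).
Jacobian J = [[-3·q^2 - exp(p) + 1, -6·p·q - 3], [q^2, 2·p·q - 2]].
At the point, J = [[-2.46828, 0.000], [0.250, -3.000]] (det J = 7.40485).
Solving J·Δ = −F gives Δ = (0.823, -0.181).
Then the next iterate is (p, q)₁ = (1.823, -0.681).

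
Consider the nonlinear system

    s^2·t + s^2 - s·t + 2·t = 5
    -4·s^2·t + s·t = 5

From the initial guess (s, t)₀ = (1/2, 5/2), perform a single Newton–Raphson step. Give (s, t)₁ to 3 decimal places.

(-0.381, 3.218)

At (1/2, 5/2): F = (-0.375, -6.250).
Jacobian J = [[2·s·t + 2·s - t, s^2 - s + 2], [-8·s·t + t, -4·s^2 + s]].
At the point, J = [[1.000, 1.750], [-7.500, -0.500]] (det J = 12.625).
Solving J·Δ = −F gives Δ = (-0.881, 0.718).
Then the next iterate is (s, t)₁ = (-0.381, 3.218).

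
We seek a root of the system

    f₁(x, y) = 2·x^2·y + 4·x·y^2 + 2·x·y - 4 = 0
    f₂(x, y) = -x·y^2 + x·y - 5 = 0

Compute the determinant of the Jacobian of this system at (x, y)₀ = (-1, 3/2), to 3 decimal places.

3.000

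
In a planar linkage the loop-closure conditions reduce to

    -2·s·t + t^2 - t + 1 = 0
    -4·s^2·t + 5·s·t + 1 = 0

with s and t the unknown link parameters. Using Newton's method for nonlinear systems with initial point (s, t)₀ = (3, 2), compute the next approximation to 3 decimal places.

(5.200, -3.933)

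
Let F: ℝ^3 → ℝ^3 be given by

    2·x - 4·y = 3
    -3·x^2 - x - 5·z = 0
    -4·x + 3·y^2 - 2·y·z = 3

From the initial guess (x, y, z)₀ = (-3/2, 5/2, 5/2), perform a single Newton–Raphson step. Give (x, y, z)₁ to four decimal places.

(-3.3571, -2.4286, -4.0214)

At (-3/2, 5/2, 5/2): F = (-16.0000, -17.7500, 9.2500).
Jacobian J = [[2, -4, 0], [-6·x - 1, 0, -5], [-4, 6·y - 2·z, -2·y]].
At the point, J = [[2.0000, -4.0000, 0.0000], [8.0000, 0.0000, -5.0000], [-4.0000, 10.0000, -5.0000]] (det J = -140.0000).
Solving J·Δ = −F gives Δ = (-1.8571, -4.9286, -6.5214).
Then the next iterate is (x, y, z)₁ = (-3.3571, -2.4286, -4.0214).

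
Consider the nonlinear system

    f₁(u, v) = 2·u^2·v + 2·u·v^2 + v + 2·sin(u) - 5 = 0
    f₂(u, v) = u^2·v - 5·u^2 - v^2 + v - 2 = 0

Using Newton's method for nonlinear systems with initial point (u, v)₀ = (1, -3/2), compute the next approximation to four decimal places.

At (1, -3/2): F = (-3.317058, -12.2500).
Jacobian J = [[4·u·v + 2·v^2 + 2·cos(u), 2·u^2 + 4·u·v + 1], [2·u·v - 10·u, u^2 - 2·v + 1]].
At the point, J = [[-0.419395, -3.0000], [-13.0000, 5.0000]] (det J = -41.096977).
Solving J·Δ = −F gives Δ = (-1.2978, -0.9243).
Then the next iterate is (u, v)₁ = (-0.2978, -2.4243).

(-0.2978, -2.4243)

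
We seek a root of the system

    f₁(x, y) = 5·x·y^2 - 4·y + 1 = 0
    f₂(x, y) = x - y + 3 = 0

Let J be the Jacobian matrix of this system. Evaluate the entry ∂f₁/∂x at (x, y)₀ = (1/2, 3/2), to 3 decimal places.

11.250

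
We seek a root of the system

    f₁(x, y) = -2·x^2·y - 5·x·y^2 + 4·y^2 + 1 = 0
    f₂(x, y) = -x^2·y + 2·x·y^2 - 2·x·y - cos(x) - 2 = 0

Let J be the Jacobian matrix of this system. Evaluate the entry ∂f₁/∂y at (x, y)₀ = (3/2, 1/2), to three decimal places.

-8.000

∂f₁/∂y = -2·x^2 - 10·x·y + 8·y.
At (3/2, 1/2) this is -8.000.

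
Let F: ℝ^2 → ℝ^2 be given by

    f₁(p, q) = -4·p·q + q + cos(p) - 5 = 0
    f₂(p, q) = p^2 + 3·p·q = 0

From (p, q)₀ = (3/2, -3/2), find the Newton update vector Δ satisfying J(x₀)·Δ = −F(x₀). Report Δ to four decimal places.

At (3/2, -3/2): F = (2.570737, -4.5000).
Jacobian J = [[-4·q - sin(p), -4·p + 1], [2·p + 3·q, 3·p]].
At the point, J = [[5.002505, -5.0000], [-1.5000, 4.5000]] (det J = 15.011273).
Solving J·Δ = −F gives Δ = (0.7282, 1.2427).

(0.7282, 1.2427)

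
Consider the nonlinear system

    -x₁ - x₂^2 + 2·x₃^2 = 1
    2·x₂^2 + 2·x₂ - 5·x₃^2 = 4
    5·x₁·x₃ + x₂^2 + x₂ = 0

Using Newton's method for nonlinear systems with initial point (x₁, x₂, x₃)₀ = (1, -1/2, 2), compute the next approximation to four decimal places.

At (1, -1/2, 2): F = (5.7500, -24.5000, 9.7500).
Jacobian J = [[-1, -2·x₂, 4·x₃], [0, 4·x₂ + 2, -10·x₃], [5·x₃, 2·x₂ + 1, 5·x₁]].
At the point, J = [[-1.0000, 1.0000, 8.0000], [0.0000, 0.0000, -20.0000], [10.0000, 0.0000, 5.0000]] (det J = -200.0000).
Solving J·Δ = −F gives Δ = (-0.3625, 3.6875, -1.2250).
Then the next iterate is (x₁, x₂, x₃)₁ = (0.6375, 3.1875, 0.7750).

(0.6375, 3.1875, 0.7750)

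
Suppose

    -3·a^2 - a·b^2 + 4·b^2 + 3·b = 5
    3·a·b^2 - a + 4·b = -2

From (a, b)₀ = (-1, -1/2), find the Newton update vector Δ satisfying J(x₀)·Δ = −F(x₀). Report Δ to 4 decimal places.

(1.4403, 0.0157)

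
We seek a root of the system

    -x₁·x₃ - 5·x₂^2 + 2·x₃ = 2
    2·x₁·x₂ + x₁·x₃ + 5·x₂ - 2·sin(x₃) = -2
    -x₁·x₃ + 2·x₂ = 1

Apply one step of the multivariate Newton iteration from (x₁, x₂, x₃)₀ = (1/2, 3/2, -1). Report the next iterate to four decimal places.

(-2.0543, -0.4408, -8.8717)

At (1/2, 3/2, -1): F = (-14.7500, 12.182942, 2.5000).
Jacobian J = [[-x₃, -10·x₂, -x₁ + 2], [2·x₂ + x₃, 2·x₁ + 5, x₁ - 2·cos(x₃)], [-x₃, 2, -x₁]].
At the point, J = [[1.0000, -15.0000, 1.5000], [2.0000, 6.0000, -0.580605], [1.0000, 2.0000, -0.5000]] (det J = -11.129722).
Solving J·Δ = −F gives Δ = (-2.5543, -1.9408, -7.8717).
Then the next iterate is (x₁, x₂, x₃)₁ = (-2.0543, -0.4408, -8.8717).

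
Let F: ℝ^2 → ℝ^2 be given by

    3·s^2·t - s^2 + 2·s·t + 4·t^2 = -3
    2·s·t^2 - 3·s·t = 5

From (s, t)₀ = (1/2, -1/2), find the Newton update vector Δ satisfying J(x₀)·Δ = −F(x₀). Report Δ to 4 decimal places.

(1.2217, -0.6226)

At (1/2, -1/2): F = (2.8750, -4.0000).
Jacobian J = [[6·s·t - 2·s + 2·t, 3·s^2 + 2·s + 8·t], [2·t^2 - 3·t, 4·s·t - 3·s]].
At the point, J = [[-3.5000, -2.2500], [2.0000, -2.5000]] (det J = 13.2500).
Solving J·Δ = −F gives Δ = (1.2217, -0.6226).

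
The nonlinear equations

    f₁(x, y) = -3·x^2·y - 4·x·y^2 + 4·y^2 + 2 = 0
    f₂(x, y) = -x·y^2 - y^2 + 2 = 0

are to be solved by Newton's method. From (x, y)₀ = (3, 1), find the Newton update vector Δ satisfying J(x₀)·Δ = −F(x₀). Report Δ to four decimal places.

(-1.3383, -0.0827)

At (3, 1): F = (-33.0000, -2.0000).
Jacobian J = [[-6·x·y - 4·y^2, -3·x^2 - 8·x·y + 8·y], [-y^2, -2·x·y - 2·y]].
At the point, J = [[-22.0000, -43.0000], [-1.0000, -8.0000]] (det J = 133.0000).
Solving J·Δ = −F gives Δ = (-1.3383, -0.0827).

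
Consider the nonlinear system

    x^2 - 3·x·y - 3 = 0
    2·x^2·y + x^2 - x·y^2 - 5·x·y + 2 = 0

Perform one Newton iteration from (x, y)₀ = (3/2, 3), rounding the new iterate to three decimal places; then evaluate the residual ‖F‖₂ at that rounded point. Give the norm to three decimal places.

3.662

At (3/2, 3): F = (-14.250, -18.250).
Jacobian J = [[2·x - 3·y, -3·x], [4·x·y + 2·x - y^2 - 5·y, 2·x^2 - 2·x·y - 5·x]].
At the point, J = [[-6.000, -4.500], [-3.000, -12.000]] (det J = 58.500).
Solving J·Δ = −F gives Δ = (-1.519, -1.141).
Then the next iterate is (x, y)₁ = (-0.019, 1.859).
Re-evaluating at (-0.019, 1.859): F = (-2.89368, 2.24397), so ‖F‖₂ = 3.662.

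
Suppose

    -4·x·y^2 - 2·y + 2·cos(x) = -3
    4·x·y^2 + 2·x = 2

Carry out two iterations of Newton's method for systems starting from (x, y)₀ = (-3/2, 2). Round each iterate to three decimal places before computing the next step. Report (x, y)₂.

(0.108, 1.628)

At (-3/2, 2): F = (23.14147, -29.000).
Jacobian J = [[-4·y^2 - 2·sin(x), -8·x·y - 2], [4·y^2 + 2, 8·x·y]].
At the point, J = [[-14.00501, 22.000], [18.000, -24.000]] (det J = -59.87976).
Solving J·Δ = −F gives Δ = (1.380, -0.174).
Then the next iterate is (x, y)₁ = (-0.120, 1.826).
Round to (-0.120, 1.826) and repeat: F = (2.93407, -3.84045), J = [[-13.09768, -0.24704], [15.33710, -1.75296]].
Δ = (0.228, -0.198), so (x, y)₂ = (0.108, 1.628).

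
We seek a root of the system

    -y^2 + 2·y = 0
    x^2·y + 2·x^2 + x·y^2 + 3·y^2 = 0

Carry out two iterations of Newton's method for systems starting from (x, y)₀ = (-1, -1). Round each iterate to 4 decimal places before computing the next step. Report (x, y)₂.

At (-1, -1): F = (-3.0000, 3.0000).
Jacobian J = [[0, -2·y + 2], [2·x·y + 4·x + y^2, x^2 + 2·x·y + 6·y]].
At the point, J = [[0.0000, 4.0000], [-1.0000, -3.0000]] (det J = 4.0000).
Solving J·Δ = −F gives Δ = (0.7500, 0.7500).
Then the next iterate is (x, y)₁ = (-0.2500, -0.2500).
Round to (-0.2500, -0.2500) and repeat: F = (-0.5625, 0.281250), J = [[0.0000, 2.5000], [-0.8125, -1.3125]].
Δ = (-0.0173, 0.2250), so (x, y)₂ = (-0.2673, -0.0250).

(-0.2673, -0.0250)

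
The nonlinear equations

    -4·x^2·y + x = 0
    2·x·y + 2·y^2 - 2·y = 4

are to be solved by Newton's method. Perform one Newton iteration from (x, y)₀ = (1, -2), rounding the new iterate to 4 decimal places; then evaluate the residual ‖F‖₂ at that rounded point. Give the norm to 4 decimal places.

2.7652

At (1, -2): F = (9.0000, 4.0000).
Jacobian J = [[-8·x·y + 1, -4·x^2], [2·y, 2·x + 4·y - 2]].
At the point, J = [[17.0000, -4.0000], [-4.0000, -8.0000]] (det J = -152.0000).
Solving J·Δ = −F gives Δ = (-0.3684, 0.6842).
Then the next iterate is (x, y)₁ = (0.6316, -1.3158).
Re-evaluating at (0.6316, -1.3158): F = (2.731188, 0.432141), so ‖F‖₂ = 2.7652.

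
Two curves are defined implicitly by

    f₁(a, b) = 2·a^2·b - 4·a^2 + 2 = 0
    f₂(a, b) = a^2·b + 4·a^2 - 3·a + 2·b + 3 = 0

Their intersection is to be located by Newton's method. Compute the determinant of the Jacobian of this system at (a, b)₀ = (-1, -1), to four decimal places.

J = [[4·a·b - 8·a, 2·a^2], [2·a·b + 8·a - 3, a^2 + 2]].
At the point, J = [[12.0000, 2.0000], [-9.0000, 3.0000]].
det J = 54.0000.

54.0000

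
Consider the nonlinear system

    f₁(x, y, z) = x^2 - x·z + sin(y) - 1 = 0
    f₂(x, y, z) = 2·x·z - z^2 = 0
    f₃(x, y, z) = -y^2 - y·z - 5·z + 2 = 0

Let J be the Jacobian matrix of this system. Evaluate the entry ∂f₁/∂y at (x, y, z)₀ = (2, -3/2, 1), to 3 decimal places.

∂f₁/∂y = cos(y).
At (2, -3/2, 1) this is 0.071.

0.071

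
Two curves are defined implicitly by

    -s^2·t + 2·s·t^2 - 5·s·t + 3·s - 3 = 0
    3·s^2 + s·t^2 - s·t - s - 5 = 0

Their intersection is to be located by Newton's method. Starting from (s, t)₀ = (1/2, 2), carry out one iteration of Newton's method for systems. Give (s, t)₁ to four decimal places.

(0.5288, 4.4231)

At (1/2, 2): F = (-3.0000, -3.7500).
Jacobian J = [[-2·s·t + 2·t^2 - 5·t + 3, -s^2 + 4·s·t - 5·s], [6·s + t^2 - t - 1, 2·s·t - s]].
At the point, J = [[-1.0000, 1.2500], [4.0000, 1.5000]] (det J = -6.5000).
Solving J·Δ = −F gives Δ = (0.0288, 2.4231).
Then the next iterate is (s, t)₁ = (0.5288, 4.4231).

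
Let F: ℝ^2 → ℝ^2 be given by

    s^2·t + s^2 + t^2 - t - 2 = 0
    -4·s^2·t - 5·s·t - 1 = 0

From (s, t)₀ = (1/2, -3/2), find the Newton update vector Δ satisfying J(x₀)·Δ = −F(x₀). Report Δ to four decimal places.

At (1/2, -3/2): F = (1.6250, 4.2500).
Jacobian J = [[2·s·t + 2·s, s^2 + 2·t - 1], [-8·s·t - 5·t, -4·s^2 - 5·s]].
At the point, J = [[-0.5000, -3.7500], [13.5000, -3.5000]] (det J = 52.3750).
Solving J·Δ = −F gives Δ = (-0.1957, 0.4594).

(-0.1957, 0.4594)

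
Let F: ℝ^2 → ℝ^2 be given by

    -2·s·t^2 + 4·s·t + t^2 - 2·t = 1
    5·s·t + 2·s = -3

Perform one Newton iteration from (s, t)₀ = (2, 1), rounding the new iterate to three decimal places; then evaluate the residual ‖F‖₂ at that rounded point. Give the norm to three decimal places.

5.099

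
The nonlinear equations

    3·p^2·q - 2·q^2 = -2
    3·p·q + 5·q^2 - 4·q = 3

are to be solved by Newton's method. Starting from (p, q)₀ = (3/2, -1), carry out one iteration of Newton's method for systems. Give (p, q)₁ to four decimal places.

At (3/2, -1): F = (-6.7500, 1.5000).
Jacobian J = [[6·p·q, 3·p^2 - 4·q], [3·q, 3·p + 10·q - 4]].
At the point, J = [[-9.0000, 10.7500], [-3.0000, -9.5000]] (det J = 117.7500).
Solving J·Δ = −F gives Δ = (-0.4076, 0.2866).
Then the next iterate is (p, q)₁ = (1.0924, -0.7134).

(1.0924, -0.7134)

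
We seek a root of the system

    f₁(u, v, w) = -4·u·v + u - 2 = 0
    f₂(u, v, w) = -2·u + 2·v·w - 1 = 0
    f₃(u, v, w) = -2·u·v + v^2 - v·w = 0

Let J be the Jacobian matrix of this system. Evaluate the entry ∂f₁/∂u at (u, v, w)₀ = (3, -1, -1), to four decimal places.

5.0000

∂f₁/∂u = -4·v + 1.
At (3, -1, -1) this is 5.0000.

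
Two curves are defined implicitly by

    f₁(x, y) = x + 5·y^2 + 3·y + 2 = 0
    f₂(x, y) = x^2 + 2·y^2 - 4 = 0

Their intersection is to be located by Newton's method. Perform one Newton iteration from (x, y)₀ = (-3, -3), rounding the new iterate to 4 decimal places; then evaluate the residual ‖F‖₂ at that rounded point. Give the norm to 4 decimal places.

At (-3, -3): F = (35.0000, 23.0000).
Jacobian J = [[1, 10·y + 3], [2·x, 4·y]].
At the point, J = [[1.0000, -27.0000], [-6.0000, -12.0000]] (det J = -174.0000).
Solving J·Δ = −F gives Δ = (1.1552, 1.3391).
Then the next iterate is (x, y)₁ = (-1.8448, -1.6609).
Re-evaluating at (-1.8448, -1.6609): F = (8.965444, 4.920465), so ‖F‖₂ = 10.2269.

10.2269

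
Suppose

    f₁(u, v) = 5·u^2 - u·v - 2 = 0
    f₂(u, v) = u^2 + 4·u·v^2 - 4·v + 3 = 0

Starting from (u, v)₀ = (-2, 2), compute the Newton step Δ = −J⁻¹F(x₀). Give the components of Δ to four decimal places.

(0.9453, -0.6016)

At (-2, 2): F = (22.0000, -33.0000).
Jacobian J = [[10·u - v, -u], [2·u + 4·v^2, 8·u·v - 4]].
At the point, J = [[-22.0000, 2.0000], [12.0000, -36.0000]] (det J = 768.0000).
Solving J·Δ = −F gives Δ = (0.9453, -0.6016).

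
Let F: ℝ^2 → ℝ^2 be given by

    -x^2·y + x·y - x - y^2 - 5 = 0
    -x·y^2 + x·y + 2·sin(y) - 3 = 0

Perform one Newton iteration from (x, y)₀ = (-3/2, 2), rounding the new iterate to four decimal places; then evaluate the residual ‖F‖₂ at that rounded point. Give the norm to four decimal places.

45.8884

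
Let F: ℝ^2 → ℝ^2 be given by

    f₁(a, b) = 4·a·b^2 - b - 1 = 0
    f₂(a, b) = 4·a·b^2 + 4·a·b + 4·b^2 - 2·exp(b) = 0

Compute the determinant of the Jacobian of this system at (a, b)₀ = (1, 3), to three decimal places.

-678.159

J = [[4·b^2, 8·a·b - 1], [4·b^2 + 4·b, 8·a·b + 4·a + 8·b - 2·exp(b)]].
At the point, J = [[36.000, 23.000], [48.000, 11.82893]].
det J = -678.159.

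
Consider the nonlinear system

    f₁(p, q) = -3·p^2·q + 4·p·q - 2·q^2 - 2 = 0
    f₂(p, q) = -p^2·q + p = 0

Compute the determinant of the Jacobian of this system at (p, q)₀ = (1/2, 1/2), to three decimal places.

0.250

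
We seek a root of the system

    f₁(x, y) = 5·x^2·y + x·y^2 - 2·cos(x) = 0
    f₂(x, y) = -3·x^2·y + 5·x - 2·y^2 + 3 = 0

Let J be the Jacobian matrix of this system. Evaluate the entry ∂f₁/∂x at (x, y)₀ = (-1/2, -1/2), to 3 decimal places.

1.791

∂f₁/∂x = 10·x·y + y^2 + 2·sin(x).
At (-1/2, -1/2) this is 1.791.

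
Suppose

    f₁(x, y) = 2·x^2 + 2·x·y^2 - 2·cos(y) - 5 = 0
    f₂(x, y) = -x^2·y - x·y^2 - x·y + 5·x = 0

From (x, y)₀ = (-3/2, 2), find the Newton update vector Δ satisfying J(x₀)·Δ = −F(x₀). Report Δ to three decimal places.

(1.495, -0.852)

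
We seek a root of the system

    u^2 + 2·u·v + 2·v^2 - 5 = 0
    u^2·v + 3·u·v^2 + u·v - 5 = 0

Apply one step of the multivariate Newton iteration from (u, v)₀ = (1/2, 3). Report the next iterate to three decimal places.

At (1/2, 3): F = (16.250, 10.750).
Jacobian J = [[2·u + 2·v, 2·u + 4·v], [2·u·v + 3·v^2 + v, u^2 + 6·u·v + u]].
At the point, J = [[7.000, 13.000], [33.000, 9.750]] (det J = -360.750).
Solving J·Δ = −F gives Δ = (0.052, -1.278).
Then the next iterate is (u, v)₁ = (0.552, 1.722).

(0.552, 1.722)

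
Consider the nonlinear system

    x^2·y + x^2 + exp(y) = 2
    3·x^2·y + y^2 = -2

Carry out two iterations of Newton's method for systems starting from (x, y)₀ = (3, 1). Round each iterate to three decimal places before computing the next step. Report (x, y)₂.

At (3, 1): F = (18.71828, 30.000).
Jacobian J = [[2·x·y + 2·x, x^2 + exp(y)], [6·x·y, 3·x^2 + 2·y]].
At the point, J = [[12.000, 11.71828], [18.000, 29.000]] (det J = 137.07093).
Solving J·Δ = −F gives Δ = (-1.395, -0.168).
Then the next iterate is (x, y)₁ = (1.605, 0.832).
Round to (1.605, 0.832) and repeat: F = (5.01719, 9.12198), J = [[5.88072, 4.87393], [8.01216, 9.39208]].
Δ = (-0.165, -0.831), so (x, y)₂ = (1.440, 0.001).

(1.440, 0.001)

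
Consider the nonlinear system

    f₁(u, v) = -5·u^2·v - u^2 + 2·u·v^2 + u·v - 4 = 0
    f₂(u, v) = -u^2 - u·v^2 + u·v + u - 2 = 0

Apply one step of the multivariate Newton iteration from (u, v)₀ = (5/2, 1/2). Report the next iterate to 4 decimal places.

At (5/2, 1/2): F = (-23.3750, -5.1250).
Jacobian J = [[-10·u·v - 2·u + 2·v^2 + v, -5·u^2 + 4·u·v + u], [-2·u - v^2 + v + 1, -2·u·v + u]].
At the point, J = [[-16.5000, -23.7500], [-3.7500, 0.0000]] (det J = -89.0625).
Solving J·Δ = −F gives Δ = (-1.3667, -0.0347).
Then the next iterate is (u, v)₁ = (1.1333, 0.4653).

(1.1333, 0.4653)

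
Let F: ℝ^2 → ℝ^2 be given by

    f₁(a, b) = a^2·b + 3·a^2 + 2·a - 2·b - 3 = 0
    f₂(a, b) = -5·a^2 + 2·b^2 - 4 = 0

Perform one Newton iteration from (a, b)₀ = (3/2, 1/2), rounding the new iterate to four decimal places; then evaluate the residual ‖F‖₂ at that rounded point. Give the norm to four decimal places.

14.4117

At (3/2, 1/2): F = (6.8750, -14.7500).
Jacobian J = [[2·a·b + 6·a + 2, a^2 - 2], [-10·a, 4·b]].
At the point, J = [[12.5000, 0.2500], [-15.0000, 2.0000]] (det J = 28.7500).
Solving J·Δ = −F gives Δ = (-0.6065, 2.8261).
Then the next iterate is (a, b)₁ = (0.8935, 3.3261).
Re-evaluating at (0.8935, 3.3261): F = (-2.814807, 14.134171), so ‖F‖₂ = 14.4117.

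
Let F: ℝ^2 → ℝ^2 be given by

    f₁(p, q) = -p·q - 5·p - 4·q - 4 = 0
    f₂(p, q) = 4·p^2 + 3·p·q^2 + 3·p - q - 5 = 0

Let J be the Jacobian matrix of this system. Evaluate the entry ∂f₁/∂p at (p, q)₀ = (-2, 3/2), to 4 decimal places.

∂f₁/∂p = -q - 5.
At (-2, 3/2) this is -6.5000.

-6.5000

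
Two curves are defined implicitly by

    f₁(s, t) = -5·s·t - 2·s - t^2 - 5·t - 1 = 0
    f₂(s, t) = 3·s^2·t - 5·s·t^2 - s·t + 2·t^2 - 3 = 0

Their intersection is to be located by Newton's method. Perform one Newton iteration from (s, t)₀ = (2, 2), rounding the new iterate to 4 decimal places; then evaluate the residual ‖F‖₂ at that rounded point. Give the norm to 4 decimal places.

8.9060

At (2, 2): F = (-39.0000, -15.0000).
Jacobian J = [[-5·t - 2, -5·s - 2·t - 5], [6·s·t - 5·t^2 - t, 3·s^2 - 10·s·t - s + 4·t]].
At the point, J = [[-12.0000, -19.0000], [2.0000, -22.0000]] (det J = 302.0000).
Solving J·Δ = −F gives Δ = (-1.8974, -0.8543).
Then the next iterate is (s, t)₁ = (0.1026, 1.1457).
Re-evaluating at (0.1026, 1.1457): F = (-8.834073, -1.129489), so ‖F‖₂ = 8.9060.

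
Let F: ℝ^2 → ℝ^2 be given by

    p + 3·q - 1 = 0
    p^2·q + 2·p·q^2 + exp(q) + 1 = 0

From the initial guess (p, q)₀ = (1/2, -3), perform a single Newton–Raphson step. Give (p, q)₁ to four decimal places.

(1.0178, -0.0059)

At (1/2, -3): F = (-9.5000, 9.299787).
Jacobian J = [[1, 3], [2·p·q + 2·q^2, p^2 + 4·p·q + exp(q)]].
At the point, J = [[1.0000, 3.0000], [15.0000, -5.700213]] (det J = -50.700213).
Solving J·Δ = −F gives Δ = (0.5178, 2.9941).
Then the next iterate is (p, q)₁ = (1.0178, -0.0059).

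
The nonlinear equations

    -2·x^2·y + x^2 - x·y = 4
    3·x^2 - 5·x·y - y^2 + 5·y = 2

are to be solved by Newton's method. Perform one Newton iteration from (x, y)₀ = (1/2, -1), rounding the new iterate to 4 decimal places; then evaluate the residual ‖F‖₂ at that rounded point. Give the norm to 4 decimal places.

2.3327

At (1/2, -1): F = (-2.7500, -4.7500).
Jacobian J = [[-4·x·y + 2·x - y, -2·x^2 - x], [6·x - 5·y, -5·x - 2·y + 5]].
At the point, J = [[4.0000, -1.0000], [8.0000, 4.5000]] (det J = 26.0000).
Solving J·Δ = −F gives Δ = (0.6587, -0.1154).
Then the next iterate is (x, y)₁ = (1.1587, -1.1154).
Re-evaluating at (1.1587, -1.1154): F = (1.630040, 1.668710), so ‖F‖₂ = 2.3327.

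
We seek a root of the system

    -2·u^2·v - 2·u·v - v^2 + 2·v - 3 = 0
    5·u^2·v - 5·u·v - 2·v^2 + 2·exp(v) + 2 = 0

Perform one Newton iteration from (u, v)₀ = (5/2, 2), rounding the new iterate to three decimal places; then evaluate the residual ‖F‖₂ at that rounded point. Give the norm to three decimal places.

11.204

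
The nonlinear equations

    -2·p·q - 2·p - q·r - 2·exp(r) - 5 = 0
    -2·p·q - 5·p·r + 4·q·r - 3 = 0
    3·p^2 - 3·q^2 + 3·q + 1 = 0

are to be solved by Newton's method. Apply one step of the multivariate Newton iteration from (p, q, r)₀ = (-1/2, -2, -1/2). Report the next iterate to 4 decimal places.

(1.7068, -0.4753, 1.4218)

At (-1/2, -2, -1/2): F = (-8.213061, -2.2500, -16.2500).
Jacobian J = [[-2·q - 2, -2·p - r, -q - 2·exp(r)], [-2·q - 5·r, -2·p + 4·r, -5·p + 4·q], [6·p, -6·q + 3, 0]].
At the point, J = [[2.0000, 1.5000, 0.786939], [6.5000, -1.0000, -5.5000], [-3.0000, 15.0000, 0.0000]] (det J = 264.115705).
Solving J·Δ = −F gives Δ = (2.2068, 1.5247, 1.9218).
Then the next iterate is (p, q, r)₁ = (1.7068, -0.4753, 1.4218).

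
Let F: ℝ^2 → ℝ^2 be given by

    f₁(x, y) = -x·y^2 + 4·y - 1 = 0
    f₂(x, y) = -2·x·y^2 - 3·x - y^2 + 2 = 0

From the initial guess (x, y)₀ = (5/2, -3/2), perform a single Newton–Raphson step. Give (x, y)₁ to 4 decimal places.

(2.6913, -0.3648)

At (5/2, -3/2): F = (-12.6250, -19.0000).
Jacobian J = [[-y^2, -2·x·y + 4], [-2·y^2 - 3, -4·x·y - 2·y]].
At the point, J = [[-2.2500, 11.5000], [-7.5000, 18.0000]] (det J = 45.7500).
Solving J·Δ = −F gives Δ = (0.1913, 1.1352).
Then the next iterate is (x, y)₁ = (2.6913, -0.3648).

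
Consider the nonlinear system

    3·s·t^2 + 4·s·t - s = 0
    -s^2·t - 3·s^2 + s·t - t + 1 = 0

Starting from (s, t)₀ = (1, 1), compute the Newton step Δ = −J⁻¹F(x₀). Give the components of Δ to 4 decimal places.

(-0.3750, -0.3750)

At (1, 1): F = (6.0000, -3.0000).
Jacobian J = [[3·t^2 + 4·t - 1, 6·s·t + 4·s], [-2·s·t - 6·s + t, -s^2 + s - 1]].
At the point, J = [[6.0000, 10.0000], [-7.0000, -1.0000]] (det J = 64.0000).
Solving J·Δ = −F gives Δ = (-0.3750, -0.3750).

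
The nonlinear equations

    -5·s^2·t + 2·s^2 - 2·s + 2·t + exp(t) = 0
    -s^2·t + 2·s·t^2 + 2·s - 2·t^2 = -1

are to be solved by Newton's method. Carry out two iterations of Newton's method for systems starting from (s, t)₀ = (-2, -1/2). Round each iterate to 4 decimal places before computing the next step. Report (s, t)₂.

At (-2, -1/2): F = (21.606531, -2.5000).
Jacobian J = [[-10·s·t + 4·s - 2, -5·s^2 + exp(t) + 2], [-2·s·t + 2·t^2 + 2, -s^2 + 4·s·t - 4·t]].
At the point, J = [[-20.0000, -17.393469], [0.5000, 2.0000]] (det J = -31.303265).
Solving J·Δ = −F gives Δ = (-0.0086, 1.2522).
Then the next iterate is (s, t)₁ = (-2.0086, 0.7522).
Round to (-2.0086, 0.7522) and repeat: F = (0.538554, -9.456492), J = [[5.074289, -16.050707], [6.153348, -13.086750]].
Δ = (4.9083, 1.5853), so (s, t)₂ = (2.8997, 2.3375).

(2.8997, 2.3375)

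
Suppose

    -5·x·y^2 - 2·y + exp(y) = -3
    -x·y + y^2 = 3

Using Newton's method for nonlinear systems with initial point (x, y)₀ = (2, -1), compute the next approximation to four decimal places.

At (2, -1): F = (-4.632121, 0.0000).
Jacobian J = [[-5·y^2, -10·x·y + exp(y) - 2], [-y, -x + 2·y]].
At the point, J = [[-5.0000, 18.367879], [1.0000, -4.0000]] (det J = 1.632121).
Solving J·Δ = −F gives Δ = (-11.3524, -2.8381).
Then the next iterate is (x, y)₁ = (-9.3524, -3.8381).

(-9.3524, -3.8381)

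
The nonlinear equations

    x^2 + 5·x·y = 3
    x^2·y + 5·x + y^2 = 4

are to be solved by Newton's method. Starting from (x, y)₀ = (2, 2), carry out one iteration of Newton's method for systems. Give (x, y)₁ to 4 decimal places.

(1.3333, 0.8333)

At (2, 2): F = (21.0000, 18.0000).
Jacobian J = [[2·x + 5·y, 5·x], [2·x·y + 5, x^2 + 2·y]].
At the point, J = [[14.0000, 10.0000], [13.0000, 8.0000]] (det J = -18.0000).
Solving J·Δ = −F gives Δ = (-0.6667, -1.1667).
Then the next iterate is (x, y)₁ = (1.3333, 0.8333).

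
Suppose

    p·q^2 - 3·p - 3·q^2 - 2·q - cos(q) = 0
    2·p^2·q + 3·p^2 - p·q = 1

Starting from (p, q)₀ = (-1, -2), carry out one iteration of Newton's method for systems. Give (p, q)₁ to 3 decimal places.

(-0.461, -1.385)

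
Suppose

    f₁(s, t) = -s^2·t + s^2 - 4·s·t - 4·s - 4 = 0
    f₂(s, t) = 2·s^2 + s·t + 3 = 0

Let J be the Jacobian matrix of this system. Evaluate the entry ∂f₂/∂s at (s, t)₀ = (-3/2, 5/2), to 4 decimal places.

-3.5000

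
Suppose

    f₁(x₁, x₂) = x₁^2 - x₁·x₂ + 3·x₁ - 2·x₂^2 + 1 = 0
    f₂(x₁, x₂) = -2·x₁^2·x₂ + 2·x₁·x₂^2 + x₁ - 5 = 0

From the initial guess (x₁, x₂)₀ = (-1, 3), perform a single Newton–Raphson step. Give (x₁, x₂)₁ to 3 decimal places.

At (-1, 3): F = (-16.000, -30.000).
Jacobian J = [[2·x₁ - x₂ + 3, -x₁ - 4·x₂], [-4·x₁·x₂ + 2·x₂^2 + 1, -2·x₁^2 + 4·x₁·x₂]].
At the point, J = [[-2.000, -11.000], [31.000, -14.000]] (det J = 369.000).
Solving J·Δ = −F gives Δ = (0.287, -1.507).
Then the next iterate is (x₁, x₂)₁ = (-0.713, 1.493).

(-0.713, 1.493)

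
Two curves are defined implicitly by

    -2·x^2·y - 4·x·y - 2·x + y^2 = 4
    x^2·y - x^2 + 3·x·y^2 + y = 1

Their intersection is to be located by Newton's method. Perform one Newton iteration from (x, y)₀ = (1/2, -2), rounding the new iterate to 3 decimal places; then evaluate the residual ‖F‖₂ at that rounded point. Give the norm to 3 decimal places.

At (1/2, -2): F = (4.000, 2.250).
Jacobian J = [[-4·x·y - 4·y - 2, -2·x^2 - 4·x + 2·y], [2·x·y - 2·x + 3·y^2, x^2 + 6·x·y + 1]].
At the point, J = [[10.000, -6.500], [9.000, -4.750]] (det J = 11.000).
Solving J·Δ = −F gives Δ = (0.398, 1.227).
Then the next iterate is (x, y)₁ = (0.898, -0.773).
Re-evaluating at (0.898, -0.773): F = (-1.17515, -1.59301), so ‖F‖₂ = 1.980.

1.980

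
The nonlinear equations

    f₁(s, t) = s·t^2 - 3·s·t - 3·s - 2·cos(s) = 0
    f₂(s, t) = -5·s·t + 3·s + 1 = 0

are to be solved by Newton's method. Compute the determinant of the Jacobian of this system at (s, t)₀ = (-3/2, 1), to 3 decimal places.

-49.462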